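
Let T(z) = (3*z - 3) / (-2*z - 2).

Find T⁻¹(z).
Set w = T(z) = (3*z - 3) / (-2*z - 2) and solve for z:
  w*(-2*z - 2) = 3*z - 3
  -2*w + z*(-2*w - 3) + 3 = 0
  z*(-2*w - 3) = 2*w - 3
  z = (3 - 2*w)/(2*w + 3)
Renaming the variable, T⁻¹(z) = (-2*z + 3)/(2*z + 3).
(Check: ad - bc = -12 ≠ 0, so T is invertible.)

Final answer: (-2*z + 3)/(2*z + 3)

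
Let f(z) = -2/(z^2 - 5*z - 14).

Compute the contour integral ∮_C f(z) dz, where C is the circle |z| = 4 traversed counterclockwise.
By the residue theorem, ∮_C f(z) dz = 2πi · (sum of the residues of f at the poles inside |z| = 4).

The denominator factors as (z + 2)*(z - 7), so the singularities of f are simple poles at z = -2, z = 7.
  |-2|² = 4 < 16 = 4², so this pole is inside the contour.
  |7|² = 49 > 16 = 4², so this pole is outside the contour.

With P(z) = -2 and Q(z) = z^2 - 5*z - 14, each pole is simple, so Res(f, z₀) = P(z₀)/Q'(z₀) with Q'(z) = 2*z - 5.
  Res(f, -2) = P(-2)/Q'(-2) = (-2)/(-9) = 2/9

∮_C f(z) dz = 2πi · (2/9) = 4*I*pi/9

Final answer: 4*I*pi/9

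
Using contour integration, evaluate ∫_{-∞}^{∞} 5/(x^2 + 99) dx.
Let f(z) = 5/(z^2 + 99). The denominator has no real zeros and deg Q - deg P = 2 ≥ 2, so the integral of f over the upper semicircle |z| = R tends to 0 as R → ∞. Closing the contour in the upper half-plane,
  ∫_{-∞}^{∞} f(x) dx = 2πi · Σ Res(f, z_k)  over the poles with Im z_k > 0.

Zeros of the denominator: z^2 + 99 = 0 gives z = ±3*sqrt(11)*I.
Upper half-plane: z = 3*sqrt(11)*I (simple).

Each pole is a simple zero of Q(z) = z^2 + 99, so Res(f, z₀) = P(z₀)/Q'(z₀) with P(z) = 5, Q'(z) = 2*z:
  Res(f, 3*sqrt(11)*I) = (5)/(6*sqrt(11)*I) = -5*sqrt(11)*I/66

∫_{-∞}^{∞} f(x) dx = 2πi · (-5*sqrt(11)*I/66) = 5*sqrt(11)*pi/33

Final answer: 5*sqrt(11)*pi/33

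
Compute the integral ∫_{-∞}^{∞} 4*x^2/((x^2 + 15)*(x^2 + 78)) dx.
Let f(z) = 4*z^2/((z^2 + 15)*(z^2 + 78)). The denominator has no real zeros and deg Q - deg P = 2 ≥ 2, so the integral of f over the upper semicircle |z| = R tends to 0 as R → ∞. Closing the contour in the upper half-plane,
  ∫_{-∞}^{∞} f(x) dx = 2πi · Σ Res(f, z_k)  over the poles with Im z_k > 0.

Zeros of the denominator: z^2 + 78 = 0 gives z = ±sqrt(78)*I; z^2 + 15 = 0 gives z = ±sqrt(15)*I.
Upper half-plane: z = sqrt(15)*I, z = sqrt(78)*I (simple).

Each pole is a simple zero of Q(z) = z^4 + 93*z^2 + 1170, so Res(f, z₀) = P(z₀)/Q'(z₀) with P(z) = 4*z^2, Q'(z) = 4*z^3 + 186*z:
  Res(f, sqrt(15)*I) = (-60)/(126*sqrt(15)*I) = 2*sqrt(15)*I/63
  Res(f, sqrt(78)*I) = (-312)/(-126*sqrt(78)*I) = -2*sqrt(78)*I/63

Sum of residues: 2*I*(-sqrt(78) + sqrt(15))/63
∫_{-∞}^{∞} f(x) dx = 2πi · (2*I*(-sqrt(78) + sqrt(15))/63) = 4*pi*(-sqrt(15) + sqrt(78))/63

Final answer: 4*pi*(-sqrt(15) + sqrt(78))/63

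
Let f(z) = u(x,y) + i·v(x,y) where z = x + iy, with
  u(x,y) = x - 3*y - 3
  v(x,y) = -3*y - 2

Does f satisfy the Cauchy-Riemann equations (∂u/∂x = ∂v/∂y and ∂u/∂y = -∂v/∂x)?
∂u/∂x = 1
∂v/∂y = -3
∂u/∂y = -3
∂v/∂x = 0
∂u/∂x ≠ ∂v/∂y and ∂u/∂y ≠ -∂v/∂x; the Cauchy-Riemann equations are not satisfied, so f is not analytic.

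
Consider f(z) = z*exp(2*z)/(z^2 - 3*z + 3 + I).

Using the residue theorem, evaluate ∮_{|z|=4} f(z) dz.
pi*(6/5 + 2*I/5)*exp(2 + 2*I) + pi*(-6/5 + 8*I/5)*exp(4 - 2*I)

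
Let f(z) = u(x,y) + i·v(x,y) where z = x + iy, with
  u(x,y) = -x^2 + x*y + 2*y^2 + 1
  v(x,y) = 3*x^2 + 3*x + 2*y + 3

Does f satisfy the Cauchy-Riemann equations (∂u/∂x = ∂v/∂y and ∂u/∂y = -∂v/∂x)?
∂u/∂x = -2*x + y
∂v/∂y = 2
∂u/∂y = x + 4*y
∂v/∂x = 6*x + 3
∂u/∂x ≠ ∂v/∂y and ∂u/∂y ≠ -∂v/∂x; the Cauchy-Riemann equations are not satisfied, so f is not analytic.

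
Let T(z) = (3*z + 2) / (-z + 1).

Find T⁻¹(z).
Set w = T(z) = (3*z + 2) / (-z + 1) and solve for z:
  w*(-z + 1) = 3*z + 2
  w + z*(-w - 3) - 2 = 0
  z*(-w - 3) = 2 - w
  z = (w - 2)/(w + 3)
Renaming the variable, T⁻¹(z) = (z - 2)/(z + 3).
(Check: ad - bc = 5 ≠ 0, so T is invertible.)

Final answer: (z - 2)/(z + 3)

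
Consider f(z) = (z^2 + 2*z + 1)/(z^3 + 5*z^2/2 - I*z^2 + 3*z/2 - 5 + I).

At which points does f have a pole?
The singularities of f are the zeros of the denominator. Factoring,
  z^3 + 5*z^2/2 - I*z^2 + 3*z/2 - 5 + I = (z + 3/2 + I)*(z + 2 - 2*I)*(z - 1)
so the candidates are z = -3/2 - I, z = -2 + 2*I, z = 1.

Check the numerator P(z) = z^2 + 2*z + 1 at each one:
  P(-3/2 - I) = -3/4 + I ≠ 0, so z = -3/2 - I is a (simple) pole.
  P(-2 + 2*I) = -3 - 4*I ≠ 0, so z = -2 + 2*I is a (simple) pole.
  P(1) = 4 ≠ 0, so z = 1 is a (simple) pole.

Poles of f: {-2 + 2*I, -3/2 - I, 1}

Final answer: {-2 + 2*I, -3/2 - I, 1}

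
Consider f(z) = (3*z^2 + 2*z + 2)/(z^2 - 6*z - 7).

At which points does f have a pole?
{-1, 7}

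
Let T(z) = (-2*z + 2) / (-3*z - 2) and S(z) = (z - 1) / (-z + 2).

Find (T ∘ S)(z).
(4*z - 6)/(z + 1)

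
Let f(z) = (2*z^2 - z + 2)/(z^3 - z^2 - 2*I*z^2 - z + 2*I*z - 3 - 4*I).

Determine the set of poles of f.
{-1 + 2*I, -I, 2 + I}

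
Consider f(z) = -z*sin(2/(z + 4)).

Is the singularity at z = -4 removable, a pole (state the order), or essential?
Let u = z + 4. Then
  sin(2/u) = Σ_{k≥0} (-1)^k (2)^(2k+1)/((2k+1)!·u^(2k+1)) = 2/u - 4/(3*u^3) + 4/(15*u^5) + ...
which has infinitely many negative powers of u, so sin(2/(z + 4)) has an essential singularity at z = -4.
The extra factor z is a nonzero polynomial; if the product had at most a pole at z = -4, dividing by that polynomial would leave sin(2/(z + 4)) with at most a pole too — contradiction. (Equivalently, the product's Laurent series still has infinitely many negative powers.)
So the singularity is essential.

Final answer: essential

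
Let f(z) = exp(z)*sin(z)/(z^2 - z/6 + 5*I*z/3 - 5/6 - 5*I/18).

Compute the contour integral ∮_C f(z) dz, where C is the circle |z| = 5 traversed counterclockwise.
By the residue theorem, ∮_C f(z) dz = 2πi · (sum of the residues of f at the poles inside |z| = 5).

The denominator factors as (z + 1/3 + I)*(z - 1/2 + 2*I/3), so the singularities of f are simple poles at z = -1/3 - I, z = 1/2 - 2*I/3.
  |-1/3 - I|² = 10/9 < 25 = 5², so this pole is inside the contour.
  |1/2 - 2*I/3|² = 25/36 < 25 = 5², so this pole is inside the contour.

With P(z) = exp(z)*sin(z) and Q(z) = z^2 - z/6 + 5*I*z/3 - 5/6 - 5*I/18, each pole is simple, so Res(f, z₀) = P(z₀)/Q'(z₀) with Q'(z) = 2*z - 1/6 + 5*I/3.
  Res(f, -1/3 - I) = P(-1/3 - I)/Q'(-1/3 - I) = (-exp(-1/3 - I)*sin(1/3 + I))/(-5/6 - I/3) = (30/29 - 12*I/29)*exp(-1/3 - I)*sin(1/3 + I)
  Res(f, 1/2 - 2*I/3) = P(1/2 - 2*I/3)/Q'(1/2 - 2*I/3) = (exp(1/2 - 2*I/3)*sin(1/2 - 2*I/3))/(5/6 + I/3) = (30/29 - 12*I/29)*exp(1/2 - 2*I/3)*sin(1/2 - 2*I/3)

Sum of residues inside C: (30/29 - 12*I/29)*exp(1/2 - 2*I/3)*sin(1/2 - 2*I/3) + (30/29 - 12*I/29)*exp(-1/3 - I)*sin(1/3 + I)
∮_C f(z) dz = 2πi · ((30/29 - 12*I/29)*exp(1/2 - 2*I/3)*sin(1/2 - 2*I/3) + (30/29 - 12*I/29)*exp(-1/3 - I)*sin(1/3 + I)) = pi*(24/29 + 60*I/29)*exp(1/2 - 2*I/3)*sin(1/2 - 2*I/3) + pi*(24/29 + 60*I/29)*exp(-1/3 - I)*sin(1/3 + I)

Final answer: pi*(24/29 + 60*I/29)*exp(1/2 - 2*I/3)*sin(1/2 - 2*I/3) + pi*(24/29 + 60*I/29)*exp(-1/3 - I)*sin(1/3 + I)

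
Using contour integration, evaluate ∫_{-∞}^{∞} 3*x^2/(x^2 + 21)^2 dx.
Let f(z) = 3*z^2/(z^2 + 21)^2. The denominator has no real zeros and deg Q - deg P = 2 ≥ 2, so the integral of f over the upper semicircle |z| = R tends to 0 as R → ∞. Closing the contour in the upper half-plane,
  ∫_{-∞}^{∞} f(x) dx = 2πi · Σ Res(f, z_k)  over the poles with Im z_k > 0.

Zeros of the denominator: z^2 + 21 = 0 gives z = ±sqrt(21)*I.
Upper half-plane: z = sqrt(21)*I (a pole of order 2).

Write f(z) = g(z)/(z - sqrt(21)*I)^2 with g(z) = 3*z^2/(z + sqrt(21)*I)^2. For a double pole, Res(f, z₀) = g'(z₀):
  g'(z) = 6*sqrt(21)*I*z/(z + sqrt(21)*I)^3
  Res(f, sqrt(21)*I) = g'(sqrt(21)*I) = -sqrt(21)*I/28

∫_{-∞}^{∞} f(x) dx = 2πi · (-sqrt(21)*I/28) = sqrt(21)*pi/14

Final answer: sqrt(21)*pi/14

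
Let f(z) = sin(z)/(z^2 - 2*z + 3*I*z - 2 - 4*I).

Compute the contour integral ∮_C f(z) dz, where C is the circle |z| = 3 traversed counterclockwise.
pi*(2/5 + 4*I/5)*sin(2 - I) + pi*(-4/5 + 2*I/5)*sinh(2)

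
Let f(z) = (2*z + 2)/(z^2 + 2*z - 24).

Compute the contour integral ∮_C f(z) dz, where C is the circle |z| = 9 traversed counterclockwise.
4*I*pi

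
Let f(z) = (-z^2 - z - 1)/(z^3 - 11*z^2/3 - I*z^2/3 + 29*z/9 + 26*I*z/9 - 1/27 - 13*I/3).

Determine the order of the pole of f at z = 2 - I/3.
Factor the denominator:
  z^3 - 11*z^2/3 - I*z^2/3 + 29*z/9 + 26*I*z/9 - 1/27 - 13*I/3 = (z - 2 + I/3)^2*(z + 1/3 - I)

The numerator P(z) = -z^2 - z - 1 has P(2 - I/3) = -62/9 + 5*I/3 ≠ 0, so no factor of (z - 2 + I/3) cancels.
Near z = 2 - I/3 we can therefore write f(z) = g(z)/(z - 2 + I/3)^2 with g analytic at 2 - I/3 and g(2 - I/3) ≠ 0 (g is the numerator divided by the remaining denominator factors).

Hence z = 2 - I/3 is a pole of order 2.

Final answer: 2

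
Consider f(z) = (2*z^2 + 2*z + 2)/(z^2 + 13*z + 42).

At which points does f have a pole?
The singularities of f are the zeros of the denominator. Factoring,
  z^2 + 13*z + 42 = (z + 7)*(z + 6)
so the candidates are z = -7, z = -6.

Check the numerator P(z) = 2*z^2 + 2*z + 2 at each one:
  P(-7) = 86 ≠ 0, so z = -7 is a (simple) pole.
  P(-6) = 62 ≠ 0, so z = -6 is a (simple) pole.

Poles of f: {-7, -6}

Final answer: {-7, -6}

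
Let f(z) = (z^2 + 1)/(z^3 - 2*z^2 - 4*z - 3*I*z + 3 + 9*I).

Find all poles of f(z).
The singularities of f are the zeros of the denominator. Factoring,
  z^3 - 2*z^2 - 4*z - 3*I*z + 3 + 9*I = (z - 3)*(z - 1 - I)*(z + 2 + I)
so the candidates are z = 3, z = 1 + I, z = -2 - I.

Check the numerator P(z) = z^2 + 1 at each one:
  P(3) = 10 ≠ 0, so z = 3 is a (simple) pole.
  P(1 + I) = 1 + 2*I ≠ 0, so z = 1 + I is a (simple) pole.
  P(-2 - I) = 4 + 4*I ≠ 0, so z = -2 - I is a (simple) pole.

Poles of f: {-2 - I, 1 + I, 3}

Final answer: {-2 - I, 1 + I, 3}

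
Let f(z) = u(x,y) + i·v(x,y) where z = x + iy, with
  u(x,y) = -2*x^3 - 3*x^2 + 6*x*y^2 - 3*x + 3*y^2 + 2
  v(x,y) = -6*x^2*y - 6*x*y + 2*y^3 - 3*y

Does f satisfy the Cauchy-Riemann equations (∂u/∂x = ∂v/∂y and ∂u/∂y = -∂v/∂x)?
∂u/∂x = -6*x^2 - 6*x + 6*y^2 - 3
∂v/∂y = -6*x^2 - 6*x + 6*y^2 - 3
∂u/∂y = 12*x*y + 6*y
∂v/∂x = -12*x*y - 6*y
∂u/∂x = ∂v/∂y and ∂u/∂y = -∂v/∂x hold identically; f is analytic.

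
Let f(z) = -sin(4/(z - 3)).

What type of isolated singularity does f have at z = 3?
Let u = z - 3. Then
  sin(4/u) = Σ_{k≥0} (-1)^k (4)^(2k+1)/((2k+1)!·u^(2k+1)) = 4/u - 32/(3*u^3) + 128/(15*u^5) + ...
which has infinitely many negative powers of u, so sin(4/(z - 3)) has an essential singularity at z = 3.
So the singularity is essential.

Final answer: essential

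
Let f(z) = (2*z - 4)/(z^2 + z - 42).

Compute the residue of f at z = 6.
Write f(z) = P(z)/Q(z) with P(z) = 2*z - 4 and Q(z) = z^2 + z - 42.
The denominator factors as Q(z) = (z - 6)*(z + 7), so z = 6 is a simple zero of Q and P is analytic there; z = 6 is therefore a simple pole and
  Res(f, z₀) = P(z₀)/Q'(z₀).

Q'(z) = 2*z + 1, so Q'(6) = 13.
P(6) = 8.

Res(f, 6) = (8)/(13) = 8/13

Final answer: 8/13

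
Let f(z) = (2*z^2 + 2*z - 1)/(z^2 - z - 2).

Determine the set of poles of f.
The singularities of f are the zeros of the denominator. Factoring,
  z^2 - z - 2 = (z + 1)*(z - 2)
so the candidates are z = -1, z = 2.

Check the numerator P(z) = 2*z^2 + 2*z - 1 at each one:
  P(-1) = -1 ≠ 0, so z = -1 is a (simple) pole.
  P(2) = 11 ≠ 0, so z = 2 is a (simple) pole.

Poles of f: {-1, 2}

Final answer: {-1, 2}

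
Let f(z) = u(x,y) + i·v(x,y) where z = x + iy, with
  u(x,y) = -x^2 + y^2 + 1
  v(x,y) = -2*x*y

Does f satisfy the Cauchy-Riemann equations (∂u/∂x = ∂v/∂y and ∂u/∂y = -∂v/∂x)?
∂u/∂x = -2*x
∂v/∂y = -2*x
∂u/∂y = 2*y
∂v/∂x = -2*y
∂u/∂x = ∂v/∂y and ∂u/∂y = -∂v/∂x hold identically; f is analytic.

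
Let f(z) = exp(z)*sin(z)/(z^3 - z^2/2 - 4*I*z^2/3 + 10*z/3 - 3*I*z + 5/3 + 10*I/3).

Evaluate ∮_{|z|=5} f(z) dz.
By the residue theorem, ∮_C f(z) dz = 2πi · (sum of the residues of f at the poles inside |z| = 5).

The denominator factors as (z + 1 + I)*(z - 1/2 + 2*I/3)*(z - 1 - 3*I), so the singularities of f are simple poles at z = -1 - I, z = 1/2 - 2*I/3, z = 1 + 3*I.
  |-1 - I|² = 2 < 25 = 5², so this pole is inside the contour.
  |1/2 - 2*I/3|² = 25/36 < 25 = 5², so this pole is inside the contour.
  |1 + 3*I|² = 10 < 25 = 5², so this pole is inside the contour.

With P(z) = exp(z)*sin(z) and Q(z) = z^3 - z^2/2 - 4*I*z^2/3 + 10*z/3 - 3*I*z + 5/3 + 10*I/3, each pole is simple, so Res(f, z₀) = P(z₀)/Q'(z₀) with Q'(z) = 3*z^2 - z - 8*I*z/3 + 10/3 - 3*I.
  Res(f, -1 - I) = P(-1 - I)/Q'(-1 - I) = (-exp(-1 - I)*sin(1 + I))/(5/3 + 20*I/3) = (-3/85 + 12*I/85)*exp(-1 - I)*sin(1 + I)
  Res(f, 1/2 - 2*I/3) = P(1/2 - 2*I/3)/Q'(1/2 - 2*I/3) = (exp(1/2 - 2*I/3)*sin(1/2 - 2*I/3))/(17/36 - 17*I/3) = (36/2465 + 432*I/2465)*exp(1/2 - 2*I/3)*sin(1/2 - 2*I/3)
  Res(f, 1 + 3*I) = P(1 + 3*I)/Q'(1 + 3*I) = (exp(1 + 3*I)*sin(1 + 3*I))/(-41/3 + 28*I/3) = (-123/2465 - 84*I/2465)*exp(1 + 3*I)*sin(1 + 3*I)

Sum of residues inside C: (36/2465 + 432*I/2465)*exp(1/2 - 2*I/3)*sin(1/2 - 2*I/3) + (-3/85 + 12*I/85)*exp(-1 - I)*sin(1 + I) + (-123/2465 - 84*I/2465)*exp(1 + 3*I)*sin(1 + 3*I)
∮_C f(z) dz = 2πi · ((36/2465 + 432*I/2465)*exp(1/2 - 2*I/3)*sin(1/2 - 2*I/3) + (-3/85 + 12*I/85)*exp(-1 - I)*sin(1 + I) + (-123/2465 - 84*I/2465)*exp(1 + 3*I)*sin(1 + 3*I)) = pi*(-24/85 - 6*I/85)*exp(-1 - I)*sin(1 + I) + pi*(-864/2465 + 72*I/2465)*exp(1/2 - 2*I/3)*sin(1/2 - 2*I/3) + pi*(168/2465 - 246*I/2465)*exp(1 + 3*I)*sin(1 + 3*I)

Final answer: pi*(-24/85 - 6*I/85)*exp(-1 - I)*sin(1 + I) + pi*(-864/2465 + 72*I/2465)*exp(1/2 - 2*I/3)*sin(1/2 - 2*I/3) + pi*(168/2465 - 246*I/2465)*exp(1 + 3*I)*sin(1 + 3*I)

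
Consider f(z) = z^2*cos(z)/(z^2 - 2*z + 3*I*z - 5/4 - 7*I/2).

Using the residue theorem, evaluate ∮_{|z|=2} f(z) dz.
By the residue theorem, ∮_C f(z) dz = 2πi · (sum of the residues of f at the poles inside |z| = 2).

The denominator factors as (z - 3/2 + I)*(z - 1/2 + 2*I), so the singularities of f are simple poles at z = 3/2 - I, z = 1/2 - 2*I.
  |3/2 - I|² = 13/4 < 4 = 2², so this pole is inside the contour.
  |1/2 - 2*I|² = 17/4 > 4 = 2², so this pole is outside the contour.

With P(z) = z^2*cos(z) and Q(z) = z^2 - 2*z + 3*I*z - 5/4 - 7*I/2, each pole is simple, so Res(f, z₀) = P(z₀)/Q'(z₀) with Q'(z) = 2*z - 2 + 3*I.
  Res(f, 3/2 - I) = P(3/2 - I)/Q'(3/2 - I) = ((5/4 - 3*I)*cos(3/2 - I))/(1 + I) = (-7/8 - 17*I/8)*cos(3/2 - I)

∮_C f(z) dz = 2πi · ((-7/8 - 17*I/8)*cos(3/2 - I)) = pi*(17/4 - 7*I/4)*cos(3/2 - I)

Final answer: pi*(17/4 - 7*I/4)*cos(3/2 - I)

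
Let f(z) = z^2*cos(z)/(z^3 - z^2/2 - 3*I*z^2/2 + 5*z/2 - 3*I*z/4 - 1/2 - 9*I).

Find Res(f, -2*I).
Write f(z) = P(z)/Q(z) with P(z) = z^2*cos(z) and Q(z) = z^3 - z^2/2 - 3*I*z^2/2 + 5*z/2 - 3*I*z/4 - 1/2 - 9*I.
The denominator factors as Q(z) = (z - 3/2 - 2*I)*(z + 2*I)*(z + 1 - 3*I/2), so z = -2*I is a simple zero of Q and P is analytic there; z = -2*I is therefore a simple pole and
  Res(f, z₀) = P(z₀)/Q'(z₀).

Q'(z) = 3*z^2 - z - 3*I*z + 5/2 - 3*I/4, so Q'(-2*I) = -31/2 + 5*I/4.
P(-2*I) = -4*cosh(2).

Res(f, -2*I) = (-4*cosh(2))/(-31/2 + 5*I/4) = (992/3869 + 80*I/3869)*cosh(2)

Final answer: (992/3869 + 80*I/3869)*cosh(2)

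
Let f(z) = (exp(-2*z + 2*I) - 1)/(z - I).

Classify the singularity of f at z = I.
Let u = z - I. The exponent is -2*z + 2*I = -2u, so
  f = (e^(-2u) - 1)/u = ((-2u) + (-2u)^2/2 + (-2u)^3/6 + ...)/u = -2 + (2)*u + (-4/3)*u^2 + ...
The Laurent expansion about u = 0 has no negative powers; equivalently lim_{z→I} f(z) = -2 exists and is finite.
So the singularity is removable.

Final answer: removable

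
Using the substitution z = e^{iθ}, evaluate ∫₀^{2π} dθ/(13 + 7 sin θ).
Call the integral J. The integrand is 2π-periodic and we integrate over a full period, so shifting θ does not change the value (θ → θ + π/2 turns sin θ into cos θ). Hence
  J = ∫₀^{2π} dθ/(13 + 7 cos θ).
Put z = e^{iθ}: then cos θ = (z + 1/z)/2, dθ = dz/(iz), and z runs once counterclockwise around |z| = 1:
  J = ∮_{|z|=1} 1/(13 + 7*(z + 1/z)/2) · dz/(iz) = (2/i) ∮_{|z|=1} dz/(7*z^2 + 26*z + 7).
The roots of 7*z^2 + 26*z + 7 are z = (-13 ± sqrt(13^2 - 7^2))/7, with sqrt(120) = 2*sqrt(30); their product is 1, so only z₊ = -13/7 + 2*sqrt(30)/7 lies inside the unit circle (z₋ = -13/7 - 2*sqrt(30)/7 lies outside).
z₊ is a simple zero of q(z) = 7*z^2 + 26*z + 7, so Res(1/q, z₊) = 1/q'(z₊) with q'(z) = 14*z + 26; and q'(z₊) = 7*(z₊ - z₋) = 4*sqrt(30).
Therefore J = (2/i) · 2πi · 1/(4*sqrt(30)) = 2*pi/(2*sqrt(30)) = sqrt(30)*pi/30

Final answer: sqrt(30)*pi/30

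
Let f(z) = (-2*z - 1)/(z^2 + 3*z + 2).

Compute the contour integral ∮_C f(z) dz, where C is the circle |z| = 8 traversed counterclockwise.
By the residue theorem, ∮_C f(z) dz = 2πi · (sum of the residues of f at the poles inside |z| = 8).

The denominator factors as (z + 1)*(z + 2), so the singularities of f are simple poles at z = -1, z = -2.
  |-1|² = 1 < 64 = 8², so this pole is inside the contour.
  |-2|² = 4 < 64 = 8², so this pole is inside the contour.

With P(z) = -2*z - 1 and Q(z) = z^2 + 3*z + 2, each pole is simple, so Res(f, z₀) = P(z₀)/Q'(z₀) with Q'(z) = 2*z + 3.
  Res(f, -1) = P(-1)/Q'(-1) = (1)/(1) = 1
  Res(f, -2) = P(-2)/Q'(-2) = (3)/(-1) = -3

Sum of residues inside C: -2
∮_C f(z) dz = 2πi · (-2) = -4*I*pi

Final answer: -4*I*pi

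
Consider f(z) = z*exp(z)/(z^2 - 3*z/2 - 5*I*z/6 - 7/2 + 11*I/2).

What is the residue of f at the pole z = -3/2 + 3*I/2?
Write f(z) = P(z)/Q(z) with P(z) = z*exp(z) and Q(z) = z^2 - 3*z/2 - 5*I*z/6 - 7/2 + 11*I/2.
The denominator factors as Q(z) = (z + 3/2 - 3*I/2)*(z - 3 + 2*I/3), so z = -3/2 + 3*I/2 is a simple zero of Q and P is analytic there; z = -3/2 + 3*I/2 is therefore a simple pole and
  Res(f, z₀) = P(z₀)/Q'(z₀).

Q'(z) = 2*z - 3/2 - 5*I/6, so Q'(-3/2 + 3*I/2) = -9/2 + 13*I/6.
P(-3/2 + 3*I/2) = (-3/2 + 3*I/2)*exp(-3/2 + 3*I/2).

Res(f, -3/2 + 3*I/2) = ((-3/2 + 3*I/2)*exp(-3/2 + 3*I/2))/(-9/2 + 13*I/6) = (180/449 - 63*I/449)*exp(-3/2 + 3*I/2)

Final answer: (180/449 - 63*I/449)*exp(-3/2 + 3*I/2)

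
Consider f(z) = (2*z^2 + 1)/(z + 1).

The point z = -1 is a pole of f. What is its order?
1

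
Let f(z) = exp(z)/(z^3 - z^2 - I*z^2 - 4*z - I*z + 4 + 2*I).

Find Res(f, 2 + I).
(3/34 - 5*I/34)*exp(2 + I)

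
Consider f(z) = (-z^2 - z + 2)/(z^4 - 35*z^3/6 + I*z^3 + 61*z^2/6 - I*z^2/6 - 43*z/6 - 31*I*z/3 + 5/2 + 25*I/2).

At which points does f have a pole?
The singularities of f are the zeros of the denominator. Factoring,
  z^4 - 35*z^3/6 + I*z^3 + 61*z^2/6 - I*z^2/6 - 43*z/6 - 31*I*z/3 + 5/2 + 25*I/2 = (z - 3 + I)*(z - 3/2)*(z + 2/3 - I)*(z - 2 + I)
so the candidates are z = 3 - I, z = 3/2, z = -2/3 + I, z = 2 - I.

Check the numerator P(z) = -z^2 - z + 2 at each one:
  P(3 - I) = -9 + 7*I ≠ 0, so z = 3 - I is a (simple) pole.
  P(3/2) = -7/4 ≠ 0, so z = 3/2 is a (simple) pole.
  P(-2/3 + I) = 29/9 + I/3 ≠ 0, so z = -2/3 + I is a (simple) pole.
  P(2 - I) = -3 + 5*I ≠ 0, so z = 2 - I is a (simple) pole.

Poles of f: {-2/3 + I, 3/2, 2 - I, 3 - I}

Final answer: {-2/3 + I, 3/2, 2 - I, 3 - I}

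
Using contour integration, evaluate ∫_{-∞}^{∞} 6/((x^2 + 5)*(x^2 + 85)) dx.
Let f(z) = 6/((z^2 + 5)*(z^2 + 85)). The denominator has no real zeros and deg Q - deg P = 4 ≥ 2, so the integral of f over the upper semicircle |z| = R tends to 0 as R → ∞. Closing the contour in the upper half-plane,
  ∫_{-∞}^{∞} f(x) dx = 2πi · Σ Res(f, z_k)  over the poles with Im z_k > 0.

Zeros of the denominator: z^2 + 85 = 0 gives z = ±sqrt(85)*I; z^2 + 5 = 0 gives z = ±sqrt(5)*I.
Upper half-plane: z = sqrt(5)*I, z = sqrt(85)*I (simple).

Each pole is a simple zero of Q(z) = z^4 + 90*z^2 + 425, so Res(f, z₀) = P(z₀)/Q'(z₀) with P(z) = 6, Q'(z) = 4*z^3 + 180*z:
  Res(f, sqrt(5)*I) = (6)/(160*sqrt(5)*I) = -3*sqrt(5)*I/400
  Res(f, sqrt(85)*I) = (6)/(-160*sqrt(85)*I) = 3*sqrt(85)*I/6800

Sum of residues: 3*I*(-17*sqrt(5) + sqrt(85))/6800
∫_{-∞}^{∞} f(x) dx = 2πi · (3*I*(-17*sqrt(5) + sqrt(85))/6800) = 3*pi*(-sqrt(85) + 17*sqrt(5))/3400

Final answer: 3*pi*(-sqrt(85) + 17*sqrt(5))/3400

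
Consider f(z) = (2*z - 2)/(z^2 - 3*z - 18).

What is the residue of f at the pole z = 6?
10/9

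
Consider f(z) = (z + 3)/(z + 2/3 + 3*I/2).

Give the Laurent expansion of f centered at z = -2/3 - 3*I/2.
Put w = z - (-2/3 - 3*I/2), i.e. z = w - 2/3 - 3*I/2. The denominator is w, so it suffices to rewrite the numerator in powers of w.

P(z) = z + 3
P(w - 2/3 - 3*I/2) = 7/3 - 3*I/2 + w

Dividing each term by w:
  f = (7/3 - 3*I/2)/w + 1

Substituting back w = z + 2/3 + 3*I/2:
  f(z) = (7/3 - 3*I/2)/(z + 2/3 + 3*I/2) + 1

The series is finite because the numerator is a polynomial; the negative powers form the principal part, and the coefficient of 1/(z + 2/3 + 3*I/2) gives Res(f, -2/3 - 3*I/2) = 7/3 - 3*I/2.

Final answer: (7/3 - 3*I/2)/(z + 2/3 + 3*I/2) + 1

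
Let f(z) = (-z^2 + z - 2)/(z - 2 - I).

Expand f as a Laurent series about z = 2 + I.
Put w = z - (2 + I), i.e. z = w + 2 + I. The denominator is w, so it suffices to rewrite the numerator in powers of w.

P(z) = -z^2 + z - 2
P(w + 2 + I) = -3 - 3*I + (-3 - 2*I)*w - w^2

Dividing each term by w:
  f = (-3 - 3*I)/w - 3 - 2*I - w

Substituting back w = z - 2 - I:
  f(z) = (-3 - 3*I)/(z - 2 - I) - 3 - 2*I - (z - 2 - I)

The series is finite because the numerator is a polynomial; the negative powers form the principal part, and the coefficient of 1/(z - 2 - I) gives Res(f, 2 + I) = -3 - 3*I.

Final answer: (-3 - 3*I)/(z - 2 - I) - 3 - 2*I - (z - 2 - I)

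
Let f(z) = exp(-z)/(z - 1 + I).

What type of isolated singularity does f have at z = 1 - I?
pole of order 1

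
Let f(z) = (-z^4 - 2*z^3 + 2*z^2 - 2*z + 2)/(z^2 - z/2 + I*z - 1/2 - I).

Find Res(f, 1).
Write f(z) = P(z)/Q(z) with P(z) = -z^4 - 2*z^3 + 2*z^2 - 2*z + 2 and Q(z) = z^2 - z/2 + I*z - 1/2 - I.
The denominator factors as Q(z) = (z + 1/2 + I)*(z - 1), so z = 1 is a simple zero of Q and P is analytic there; z = 1 is therefore a simple pole and
  Res(f, z₀) = P(z₀)/Q'(z₀).

Q'(z) = 2*z - 1/2 + I, so Q'(1) = 3/2 + I.
P(1) = -1.

Res(f, 1) = (-1)/(3/2 + I) = -6/13 + 4*I/13

Final answer: -6/13 + 4*I/13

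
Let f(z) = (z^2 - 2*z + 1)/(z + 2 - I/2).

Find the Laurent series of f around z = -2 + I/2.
Put w = z - (-2 + I/2), i.e. z = w - 2 + I/2. The denominator is w, so it suffices to rewrite the numerator in powers of w.

P(z) = z^2 - 2*z + 1
P(w - 2 + I/2) = 35/4 - 3*I + (-6 + I)*w + w^2

Dividing each term by w:
  f = (35/4 - 3*I)/w - 6 + I + w

Substituting back w = z + 2 - I/2:
  f(z) = (35/4 - 3*I)/(z + 2 - I/2) - 6 + I + (z + 2 - I/2)

The series is finite because the numerator is a polynomial; the negative powers form the principal part, and the coefficient of 1/(z + 2 - I/2) gives Res(f, -2 + I/2) = 35/4 - 3*I.

Final answer: (35/4 - 3*I)/(z + 2 - I/2) - 6 + I + (z + 2 - I/2)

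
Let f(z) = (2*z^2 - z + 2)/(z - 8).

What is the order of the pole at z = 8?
Factor the denominator:
  z - 8 = (z - 8)

The numerator P(z) = 2*z^2 - z + 2 has P(8) = 122 ≠ 0, so no factor of (z - 8) cancels.
Near z = 8 we can therefore write f(z) = g(z)/(z - 8) with g analytic at 8 and g(8) ≠ 0 (g is just the numerator).

Hence z = 8 is a pole of order 1.

Final answer: 1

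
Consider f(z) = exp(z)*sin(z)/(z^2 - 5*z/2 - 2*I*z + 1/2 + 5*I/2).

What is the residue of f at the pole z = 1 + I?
Write f(z) = P(z)/Q(z) with P(z) = exp(z)*sin(z) and Q(z) = z^2 - 5*z/2 - 2*I*z + 1/2 + 5*I/2.
The denominator factors as Q(z) = (z - 1 - I)*(z - 3/2 - I), so z = 1 + I is a simple zero of Q and P is analytic there; z = 1 + I is therefore a simple pole and
  Res(f, z₀) = P(z₀)/Q'(z₀).

Q'(z) = 2*z - 5/2 - 2*I, so Q'(1 + I) = -1/2.
P(1 + I) = exp(1 + I)*sin(1 + I).

Res(f, 1 + I) = (exp(1 + I)*sin(1 + I))/(-1/2) = -2*exp(1 + I)*sin(1 + I)

Final answer: -2*exp(1 + I)*sin(1 + I)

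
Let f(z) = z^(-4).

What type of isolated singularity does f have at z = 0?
Write f(z) = g(z)/z^4 with g(z) = 1.
g is entire and g(0) = 1 ≠ 0, so no factor of (z) cancels: the Laurent expansion of f about z = 0 starts at the power -4, i.e. lim_{z→z₀} (z - z₀)^4 f(z) = 1 is finite and nonzero.
So z = 0 is a pole of order 4.

Final answer: pole of order 4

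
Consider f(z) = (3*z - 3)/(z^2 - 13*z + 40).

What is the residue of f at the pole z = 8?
7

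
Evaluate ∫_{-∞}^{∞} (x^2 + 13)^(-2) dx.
Let f(z) = (z^2 + 13)^(-2). The denominator has no real zeros and deg Q - deg P = 4 ≥ 2, so the integral of f over the upper semicircle |z| = R tends to 0 as R → ∞. Closing the contour in the upper half-plane,
  ∫_{-∞}^{∞} f(x) dx = 2πi · Σ Res(f, z_k)  over the poles with Im z_k > 0.

Zeros of the denominator: z^2 + 13 = 0 gives z = ±sqrt(13)*I.
Upper half-plane: z = sqrt(13)*I (a pole of order 2).

Write f(z) = g(z)/(z - sqrt(13)*I)^2 with g(z) = (z + sqrt(13)*I)^(-2). For a double pole, Res(f, z₀) = g'(z₀):
  g'(z) = -2/(z + sqrt(13)*I)^3
  Res(f, sqrt(13)*I) = g'(sqrt(13)*I) = -sqrt(13)*I/676

∫_{-∞}^{∞} f(x) dx = 2πi · (-sqrt(13)*I/676) = sqrt(13)*pi/338

Final answer: sqrt(13)*pi/338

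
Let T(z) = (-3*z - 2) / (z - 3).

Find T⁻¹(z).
Set w = T(z) = (-3*z - 2) / (z - 3) and solve for z:
  w*(z - 3) = -3*z - 2
  -3*w + z*(w + 3) + 2 = 0
  z*(w + 3) = 3*w - 2
  z = (2 - 3*w)/(-w - 3)
Renaming the variable, T⁻¹(z) = (-3*z + 2)/(-z - 3) = (3*z - 2)/(z + 3).
(Check: ad - bc = 11 ≠ 0, so T is invertible.)

Final answer: (3*z - 2)/(z + 3)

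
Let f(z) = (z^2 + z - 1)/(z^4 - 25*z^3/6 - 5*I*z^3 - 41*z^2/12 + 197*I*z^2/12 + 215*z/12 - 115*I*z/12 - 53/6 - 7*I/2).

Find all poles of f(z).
{2*I, 2/3 + I, 3/2 + I/2, 2 + 3*I/2}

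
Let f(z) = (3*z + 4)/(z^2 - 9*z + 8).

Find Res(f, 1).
Write f(z) = P(z)/Q(z) with P(z) = 3*z + 4 and Q(z) = z^2 - 9*z + 8.
The denominator factors as Q(z) = (z - 8)*(z - 1), so z = 1 is a simple zero of Q and P is analytic there; z = 1 is therefore a simple pole and
  Res(f, z₀) = P(z₀)/Q'(z₀).

Q'(z) = 2*z - 9, so Q'(1) = -7.
P(1) = 7.

Res(f, 1) = (7)/(-7) = -1

Final answer: -1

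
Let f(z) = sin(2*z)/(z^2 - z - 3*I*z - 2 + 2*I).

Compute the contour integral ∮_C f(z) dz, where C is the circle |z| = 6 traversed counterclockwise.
By the residue theorem, ∮_C f(z) dz = 2πi · (sum of the residues of f at the poles inside |z| = 6).

The denominator factors as (z - 1 - I)*(z - 2*I), so the singularities of f are simple poles at z = 1 + I, z = 2*I.
  |1 + I|² = 2 < 36 = 6², so this pole is inside the contour.
  |2*I|² = 4 < 36 = 6², so this pole is inside the contour.

With P(z) = sin(2*z) and Q(z) = z^2 - z - 3*I*z - 2 + 2*I, each pole is simple, so Res(f, z₀) = P(z₀)/Q'(z₀) with Q'(z) = 2*z - 1 - 3*I.
  Res(f, 1 + I) = P(1 + I)/Q'(1 + I) = (sin(2 + 2*I))/(1 - I) = (1/2 + I/2)*sin(2 + 2*I)
  Res(f, 2*I) = P(2*I)/Q'(2*I) = (I*sinh(4))/(-1 + I) = (1/2 - I/2)*sinh(4)

Sum of residues inside C: (1/2 - I/2)*sinh(4) + (1/2 + I/2)*sin(2 + 2*I)
∮_C f(z) dz = 2πi · ((1/2 - I/2)*sinh(4) + (1/2 + I/2)*sin(2 + 2*I)) = pi*(-1 + I)*sin(2 + 2*I) + pi*(1 + I)*sinh(4)

Final answer: pi*(-1 + I)*sin(2 + 2*I) + pi*(1 + I)*sinh(4)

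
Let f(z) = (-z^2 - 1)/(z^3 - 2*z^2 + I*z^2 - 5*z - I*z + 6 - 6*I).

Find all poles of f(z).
The singularities of f are the zeros of the denominator. Factoring,
  z^3 - 2*z^2 + I*z^2 - 5*z - I*z + 6 - 6*I = (z + 2)*(z - 1 + I)*(z - 3)
so the candidates are z = -2, z = 1 - I, z = 3.

Check the numerator P(z) = -z^2 - 1 at each one:
  P(-2) = -5 ≠ 0, so z = -2 is a (simple) pole.
  P(1 - I) = -1 + 2*I ≠ 0, so z = 1 - I is a (simple) pole.
  P(3) = -10 ≠ 0, so z = 3 is a (simple) pole.

Poles of f: {-2, 1 - I, 3}

Final answer: {-2, 1 - I, 3}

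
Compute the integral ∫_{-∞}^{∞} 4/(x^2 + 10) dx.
Let f(z) = 4/(z^2 + 10). The denominator has no real zeros and deg Q - deg P = 2 ≥ 2, so the integral of f over the upper semicircle |z| = R tends to 0 as R → ∞. Closing the contour in the upper half-plane,
  ∫_{-∞}^{∞} f(x) dx = 2πi · Σ Res(f, z_k)  over the poles with Im z_k > 0.

Zeros of the denominator: z^2 + 10 = 0 gives z = ±sqrt(10)*I.
Upper half-plane: z = sqrt(10)*I (simple).

Each pole is a simple zero of Q(z) = z^2 + 10, so Res(f, z₀) = P(z₀)/Q'(z₀) with P(z) = 4, Q'(z) = 2*z:
  Res(f, sqrt(10)*I) = (4)/(2*sqrt(10)*I) = -sqrt(10)*I/5

∫_{-∞}^{∞} f(x) dx = 2πi · (-sqrt(10)*I/5) = 2*sqrt(10)*pi/5

Final answer: 2*sqrt(10)*pi/5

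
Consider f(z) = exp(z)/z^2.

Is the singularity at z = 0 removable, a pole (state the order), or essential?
Write f(z) = g(z)/z^2 with g(z) = exp(z).
g is entire and g(0) = 1 ≠ 0, so no factor of (z) cancels: the Laurent expansion of f about z = 0 starts at the power -2, i.e. lim_{z→z₀} (z - z₀)^2 f(z) = 1 is finite and nonzero.
So z = 0 is a pole of order 2.

Final answer: pole of order 2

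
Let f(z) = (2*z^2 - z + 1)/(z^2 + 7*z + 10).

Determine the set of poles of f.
{-5, -2}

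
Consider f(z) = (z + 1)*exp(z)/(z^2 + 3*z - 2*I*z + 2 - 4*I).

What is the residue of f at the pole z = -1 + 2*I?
(4/5 + 2*I/5)*exp(-1 + 2*I)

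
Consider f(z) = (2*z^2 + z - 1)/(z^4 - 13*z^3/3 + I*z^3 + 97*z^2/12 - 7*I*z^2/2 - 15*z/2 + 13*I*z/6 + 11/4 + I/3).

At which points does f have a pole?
{1/3 + I/2, 1 - 2*I, 1, 2 + I/2}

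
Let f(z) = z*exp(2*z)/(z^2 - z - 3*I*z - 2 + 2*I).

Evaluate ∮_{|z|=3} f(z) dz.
-2*pi*exp(2 + 2*I) + pi*(2 + 2*I)*exp(4*I)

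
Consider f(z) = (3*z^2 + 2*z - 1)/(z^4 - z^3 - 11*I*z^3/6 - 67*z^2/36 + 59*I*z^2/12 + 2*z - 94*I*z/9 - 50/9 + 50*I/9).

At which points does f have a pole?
The singularities of f are the zeros of the denominator. Factoring,
  z^4 - z^3 - 11*I*z^3/6 - 67*z^2/36 + 59*I*z^2/12 + 2*z - 94*I*z/9 - 50/9 + 50*I/9 = (z - 1/2 + 3*I/2)*(z - 1/2 - 2*I/3)*(z + 2 - 2*I)*(z - 2 - 2*I/3)
so the candidates are z = 1/2 - 3*I/2, z = 1/2 + 2*I/3, z = -2 + 2*I, z = 2 + 2*I/3.

Check the numerator P(z) = 3*z^2 + 2*z - 1 at each one:
  P(1/2 - 3*I/2) = -6 - 15*I/2 ≠ 0, so z = 1/2 - 3*I/2 is a (simple) pole.
  P(1/2 + 2*I/3) = -7/12 + 10*I/3 ≠ 0, so z = 1/2 + 2*I/3 is a (simple) pole.
  P(-2 + 2*I) = -5 - 20*I ≠ 0, so z = -2 + 2*I is a (simple) pole.
  P(2 + 2*I/3) = 41/3 + 28*I/3 ≠ 0, so z = 2 + 2*I/3 is a (simple) pole.

Poles of f: {-2 + 2*I, 1/2 - 3*I/2, 1/2 + 2*I/3, 2 + 2*I/3}

Final answer: {-2 + 2*I, 1/2 - 3*I/2, 1/2 + 2*I/3, 2 + 2*I/3}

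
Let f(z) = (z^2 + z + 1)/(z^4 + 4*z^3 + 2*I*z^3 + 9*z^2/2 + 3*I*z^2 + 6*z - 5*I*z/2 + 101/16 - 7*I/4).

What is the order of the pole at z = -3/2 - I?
Factor the denominator:
  z^4 + 4*z^3 + 2*I*z^3 + 9*z^2/2 + 3*I*z^2 + 6*z - 5*I*z/2 + 101/16 - 7*I/4 = (z + 3/2 + I)^3*(z - 1/2 - I)

The numerator P(z) = z^2 + z + 1 has P(-3/2 - I) = 3/4 + 2*I ≠ 0, so no factor of (z + 3/2 + I) cancels.
Near z = -3/2 - I we can therefore write f(z) = g(z)/(z + 3/2 + I)^3 with g analytic at -3/2 - I and g(-3/2 - I) ≠ 0 (g is the numerator divided by the remaining denominator factors).

Hence z = -3/2 - I is a pole of order 3.

Final answer: 3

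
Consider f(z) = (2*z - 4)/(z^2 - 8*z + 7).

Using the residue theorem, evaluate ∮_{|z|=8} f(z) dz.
By the residue theorem, ∮_C f(z) dz = 2πi · (sum of the residues of f at the poles inside |z| = 8).

The denominator factors as (z - 7)*(z - 1), so the singularities of f are simple poles at z = 7, z = 1.
  |7|² = 49 < 64 = 8², so this pole is inside the contour.
  |1|² = 1 < 64 = 8², so this pole is inside the contour.

With P(z) = 2*z - 4 and Q(z) = z^2 - 8*z + 7, each pole is simple, so Res(f, z₀) = P(z₀)/Q'(z₀) with Q'(z) = 2*z - 8.
  Res(f, 7) = P(7)/Q'(7) = (10)/(6) = 5/3
  Res(f, 1) = P(1)/Q'(1) = (-2)/(-6) = 1/3

Sum of residues inside C: 2
∮_C f(z) dz = 2πi · (2) = 4*I*pi

Final answer: 4*I*pi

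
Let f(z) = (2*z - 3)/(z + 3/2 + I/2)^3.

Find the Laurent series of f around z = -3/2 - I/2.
(-6 - I)/(z + 3/2 + I/2)^3 + 2/(z + 3/2 + I/2)^2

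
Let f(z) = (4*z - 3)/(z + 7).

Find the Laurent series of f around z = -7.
-31/(z + 7) + 4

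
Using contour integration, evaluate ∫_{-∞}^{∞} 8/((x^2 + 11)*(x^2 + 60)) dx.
Let f(z) = 8/((z^2 + 11)*(z^2 + 60)). The denominator has no real zeros and deg Q - deg P = 4 ≥ 2, so the integral of f over the upper semicircle |z| = R tends to 0 as R → ∞. Closing the contour in the upper half-plane,
  ∫_{-∞}^{∞} f(x) dx = 2πi · Σ Res(f, z_k)  over the poles with Im z_k > 0.

Zeros of the denominator: z^2 + 60 = 0 gives z = ±2*sqrt(15)*I; z^2 + 11 = 0 gives z = ±sqrt(11)*I.
Upper half-plane: z = sqrt(11)*I, z = 2*sqrt(15)*I (simple).

Each pole is a simple zero of Q(z) = z^4 + 71*z^2 + 660, so Res(f, z₀) = P(z₀)/Q'(z₀) with P(z) = 8, Q'(z) = 4*z^3 + 142*z:
  Res(f, sqrt(11)*I) = (8)/(98*sqrt(11)*I) = -4*sqrt(11)*I/539
  Res(f, 2*sqrt(15)*I) = (8)/(-196*sqrt(15)*I) = 2*sqrt(15)*I/735

Sum of residues: 2*I*(-30*sqrt(11) + 11*sqrt(15))/8085
∫_{-∞}^{∞} f(x) dx = 2πi · (2*I*(-30*sqrt(11) + 11*sqrt(15))/8085) = 4*pi*(-11*sqrt(15) + 30*sqrt(11))/8085

Final answer: 4*pi*(-11*sqrt(15) + 30*sqrt(11))/8085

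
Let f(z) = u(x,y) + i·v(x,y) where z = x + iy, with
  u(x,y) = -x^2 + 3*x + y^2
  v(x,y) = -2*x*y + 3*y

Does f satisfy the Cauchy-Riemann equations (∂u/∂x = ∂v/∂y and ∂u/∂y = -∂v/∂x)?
∂u/∂x = 3 - 2*x
∂v/∂y = 3 - 2*x
∂u/∂y = 2*y
∂v/∂x = -2*y
∂u/∂x = ∂v/∂y and ∂u/∂y = -∂v/∂x hold identically; f is analytic.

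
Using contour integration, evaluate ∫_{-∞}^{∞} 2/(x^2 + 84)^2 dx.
Let f(z) = 2/(z^2 + 84)^2. The denominator has no real zeros and deg Q - deg P = 4 ≥ 2, so the integral of f over the upper semicircle |z| = R tends to 0 as R → ∞. Closing the contour in the upper half-plane,
  ∫_{-∞}^{∞} f(x) dx = 2πi · Σ Res(f, z_k)  over the poles with Im z_k > 0.

Zeros of the denominator: z^2 + 84 = 0 gives z = ±2*sqrt(21)*I.
Upper half-plane: z = 2*sqrt(21)*I (a pole of order 2).

Write f(z) = g(z)/(z - 2*sqrt(21)*I)^2 with g(z) = 2/(z + 2*sqrt(21)*I)^2. For a double pole, Res(f, z₀) = g'(z₀):
  g'(z) = -4/(z + 2*sqrt(21)*I)^3
  Res(f, 2*sqrt(21)*I) = g'(2*sqrt(21)*I) = -sqrt(21)*I/7056

∫_{-∞}^{∞} f(x) dx = 2πi · (-sqrt(21)*I/7056) = sqrt(21)*pi/3528

Final answer: sqrt(21)*pi/3528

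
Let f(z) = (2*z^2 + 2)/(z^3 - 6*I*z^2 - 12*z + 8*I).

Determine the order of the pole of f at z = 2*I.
3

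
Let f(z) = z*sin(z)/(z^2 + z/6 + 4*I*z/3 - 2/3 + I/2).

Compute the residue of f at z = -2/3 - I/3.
Write f(z) = P(z)/Q(z) with P(z) = z*sin(z) and Q(z) = z^2 + z/6 + 4*I*z/3 - 2/3 + I/2.
The denominator factors as Q(z) = (z + 2/3 + I/3)*(z - 1/2 + I), so z = -2/3 - I/3 is a simple zero of Q and P is analytic there; z = -2/3 - I/3 is therefore a simple pole and
  Res(f, z₀) = P(z₀)/Q'(z₀).

Q'(z) = 2*z + 1/6 + 4*I/3, so Q'(-2/3 - I/3) = -7/6 + 2*I/3.
P(-2/3 - I/3) = (2/3 + I/3)*sin(2/3 + I/3).

Res(f, -2/3 - I/3) = ((2/3 + I/3)*sin(2/3 + I/3))/(-7/6 + 2*I/3) = (-4/13 - 6*I/13)*sin(2/3 + I/3)

Final answer: (-4/13 - 6*I/13)*sin(2/3 + I/3)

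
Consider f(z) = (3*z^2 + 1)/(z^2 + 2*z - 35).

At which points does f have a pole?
{-7, 5}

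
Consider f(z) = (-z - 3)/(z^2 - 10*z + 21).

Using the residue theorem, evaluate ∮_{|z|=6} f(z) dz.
By the residue theorem, ∮_C f(z) dz = 2πi · (sum of the residues of f at the poles inside |z| = 6).

The denominator factors as (z - 3)*(z - 7), so the singularities of f are simple poles at z = 3, z = 7.
  |3|² = 9 < 36 = 6², so this pole is inside the contour.
  |7|² = 49 > 36 = 6², so this pole is outside the contour.

With P(z) = -z - 3 and Q(z) = z^2 - 10*z + 21, each pole is simple, so Res(f, z₀) = P(z₀)/Q'(z₀) with Q'(z) = 2*z - 10.
  Res(f, 3) = P(3)/Q'(3) = (-6)/(-4) = 3/2

∮_C f(z) dz = 2πi · (3/2) = 3*I*pi

Final answer: 3*I*pi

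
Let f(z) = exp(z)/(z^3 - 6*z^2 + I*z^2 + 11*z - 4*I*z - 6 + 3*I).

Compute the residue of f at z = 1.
Write f(z) = P(z)/Q(z) with P(z) = exp(z) and Q(z) = z^3 - 6*z^2 + I*z^2 + 11*z - 4*I*z - 6 + 3*I.
The denominator factors as Q(z) = (z - 2 + I)*(z - 3)*(z - 1), so z = 1 is a simple zero of Q and P is analytic there; z = 1 is therefore a simple pole and
  Res(f, z₀) = P(z₀)/Q'(z₀).

Q'(z) = 3*z^2 - 12*z + 2*I*z + 11 - 4*I, so Q'(1) = 2 - 2*I.
P(1) = exp(1).

Res(f, 1) = (exp(1))/(2 - 2*I) = exp(1)*(1/4 + I/4)

Final answer: exp(1)*(1/4 + I/4)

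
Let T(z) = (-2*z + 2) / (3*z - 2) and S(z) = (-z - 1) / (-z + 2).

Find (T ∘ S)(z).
(T ∘ S)(z) = T(S(z)) = ((-2)*S(z) + (2))/((3)*S(z) + (-2)). Multiply numerator and denominator by -z + 2:
  numerator:   (-2)*(-z - 1) + (2)*(-z + 2) = 6
  denominator: (3)*(-z - 1) + (-2)*(-z + 2) = -z - 7
(T ∘ S)(z) = 6/(-z - 7) = -6/(z + 7)

Final answer: -6/(z + 7)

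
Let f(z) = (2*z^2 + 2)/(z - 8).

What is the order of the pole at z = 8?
1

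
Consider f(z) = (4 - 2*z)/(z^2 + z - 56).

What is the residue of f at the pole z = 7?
Write f(z) = P(z)/Q(z) with P(z) = 4 - 2*z and Q(z) = z^2 + z - 56.
The denominator factors as Q(z) = (z - 7)*(z + 8), so z = 7 is a simple zero of Q and P is analytic there; z = 7 is therefore a simple pole and
  Res(f, z₀) = P(z₀)/Q'(z₀).

Q'(z) = 2*z + 1, so Q'(7) = 15.
P(7) = -10.

Res(f, 7) = (-10)/(15) = -2/3

Final answer: -2/3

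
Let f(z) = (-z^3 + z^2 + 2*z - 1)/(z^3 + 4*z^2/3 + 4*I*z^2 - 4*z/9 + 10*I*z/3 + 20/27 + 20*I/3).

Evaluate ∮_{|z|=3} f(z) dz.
By the residue theorem, ∮_C f(z) dz = 2πi · (sum of the residues of f at the poles inside |z| = 3).

The denominator factors as (z + 1/3 - I)*(z + 1/3 + 3*I)*(z + 2/3 + 2*I), so the singularities of f are simple poles at z = -1/3 + I, z = -1/3 - 3*I, z = -2/3 - 2*I.
  |-1/3 + I|² = 10/9 < 9 = 3², so this pole is inside the contour.
  |-1/3 - 3*I|² = 82/9 > 9 = 3², so this pole is outside the contour.
  |-2/3 - 2*I|² = 40/9 < 9 = 3², so this pole is inside the contour.

With P(z) = -z^3 + z^2 + 2*z - 1 and Q(z) = z^3 + 4*z^2/3 + 4*I*z^2 - 4*z/9 + 10*I*z/3 + 20/27 + 20*I/3, each pole is simple, so Res(f, z₀) = P(z₀)/Q'(z₀) with Q'(z) = 3*z^2 + 8*z/3 + 8*I*z - 4/9 + 10*I/3.
  Res(f, -1/3 + I) = P(-1/3 + I)/Q'(-1/3 + I) = (-95/27 + 2*I)/(-12 + 4*I/3) = 101/328 - 391*I/2952
  Res(f, -2/3 - 2*I) = P(-2/3 - 2*I)/Q'(-2/3 - 2*I) = (-367/27 - 20*I/3)/(28/9 + 2*I/3) = -2839/615 - 473*I/410

Sum of residues inside C: -517/120 - 463*I/360
∮_C f(z) dz = 2πi · (-517/120 - 463*I/360) = pi*(463/180 - 517*I/60)

Final answer: pi*(463/180 - 517*I/60)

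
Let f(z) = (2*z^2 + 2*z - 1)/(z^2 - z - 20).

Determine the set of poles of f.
{-4, 5}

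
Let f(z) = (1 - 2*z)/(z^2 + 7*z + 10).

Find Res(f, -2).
5/3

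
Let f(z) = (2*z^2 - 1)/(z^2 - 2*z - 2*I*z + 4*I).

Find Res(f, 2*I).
Write f(z) = P(z)/Q(z) with P(z) = 2*z^2 - 1 and Q(z) = z^2 - 2*z - 2*I*z + 4*I.
The denominator factors as Q(z) = (z - 2*I)*(z - 2), so z = 2*I is a simple zero of Q and P is analytic there; z = 2*I is therefore a simple pole and
  Res(f, z₀) = P(z₀)/Q'(z₀).

Q'(z) = 2*z - 2 - 2*I, so Q'(2*I) = -2 + 2*I.
P(2*I) = -9.

Res(f, 2*I) = (-9)/(-2 + 2*I) = 9/4 + 9*I/4

Final answer: 9/4 + 9*I/4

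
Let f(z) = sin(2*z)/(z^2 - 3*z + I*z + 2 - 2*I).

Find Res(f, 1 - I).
Write f(z) = P(z)/Q(z) with P(z) = sin(2*z) and Q(z) = z^2 - 3*z + I*z + 2 - 2*I.
The denominator factors as Q(z) = (z - 2)*(z - 1 + I), so z = 1 - I is a simple zero of Q and P is analytic there; z = 1 - I is therefore a simple pole and
  Res(f, z₀) = P(z₀)/Q'(z₀).

Q'(z) = 2*z - 3 + I, so Q'(1 - I) = -1 - I.
P(1 - I) = sin(2 - 2*I).

Res(f, 1 - I) = (sin(2 - 2*I))/(-1 - I) = (-1/2 + I/2)*sin(2 - 2*I)

Final answer: (-1/2 + I/2)*sin(2 - 2*I)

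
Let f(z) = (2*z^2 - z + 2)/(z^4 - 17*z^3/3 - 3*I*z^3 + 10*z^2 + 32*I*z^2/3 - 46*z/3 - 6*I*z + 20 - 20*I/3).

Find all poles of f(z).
The singularities of f are the zeros of the denominator. Factoring,
  z^4 - 17*z^3/3 - 3*I*z^3 + 10*z^2 + 32*I*z^2/3 - 46*z/3 - 6*I*z + 20 - 20*I/3 = (z - 1 - 3*I)*(z - 3 - I)*(z - 2)*(z + 1/3 + I)
so the candidates are z = 1 + 3*I, z = 3 + I, z = 2, z = -1/3 - I.

Check the numerator P(z) = 2*z^2 - z + 2 at each one:
  P(1 + 3*I) = -15 + 9*I ≠ 0, so z = 1 + 3*I is a (simple) pole.
  P(3 + I) = 15 + 11*I ≠ 0, so z = 3 + I is a (simple) pole.
  P(2) = 8 ≠ 0, so z = 2 is a (simple) pole.
  P(-1/3 - I) = 5/9 + 7*I/3 ≠ 0, so z = -1/3 - I is a (simple) pole.

Poles of f: {-1/3 - I, 1 + 3*I, 2, 3 + I}

Final answer: {-1/3 - I, 1 + 3*I, 2, 3 + I}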